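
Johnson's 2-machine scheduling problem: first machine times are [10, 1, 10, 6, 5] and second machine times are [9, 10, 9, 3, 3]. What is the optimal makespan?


Apply Johnson's rule:
  Group 1 (a <= b): [(2, 1, 10)]
  Group 2 (a > b): [(1, 10, 9), (3, 10, 9), (4, 6, 3), (5, 5, 3)]
Optimal job order: [2, 1, 3, 4, 5]
Schedule:
  Job 2: M1 done at 1, M2 done at 11
  Job 1: M1 done at 11, M2 done at 20
  Job 3: M1 done at 21, M2 done at 30
  Job 4: M1 done at 27, M2 done at 33
  Job 5: M1 done at 32, M2 done at 36
Makespan = 36

36


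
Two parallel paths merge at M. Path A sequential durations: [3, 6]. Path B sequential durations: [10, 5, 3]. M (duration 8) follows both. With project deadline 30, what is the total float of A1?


Forward pass: ES(A1) = sum of predecessors on chain A = 0
EF = ES + duration = 0 + 3 = 3
Backward pass: LF(M) = deadline = 30; LS(M) = 30 - 8 = 22
LF(A1) = LS(M) - sum(successors on chain A) = 22 - 6 = 16
LS = LF - duration = 16 - 3 = 13
Total float = LS - ES = 13 - 0 = 13

13


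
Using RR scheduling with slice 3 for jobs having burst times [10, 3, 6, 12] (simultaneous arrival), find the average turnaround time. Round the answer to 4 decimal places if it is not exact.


Time quantum = 3
Execution trace:
  J1 runs 3 units, time = 3
  J2 runs 3 units, time = 6
  J3 runs 3 units, time = 9
  J4 runs 3 units, time = 12
  J1 runs 3 units, time = 15
  J3 runs 3 units, time = 18
  J4 runs 3 units, time = 21
  J1 runs 3 units, time = 24
  J4 runs 3 units, time = 27
  J1 runs 1 units, time = 28
  J4 runs 3 units, time = 31
Finish times: [28, 6, 18, 31]
Average turnaround = 83/4 = 20.75

20.75


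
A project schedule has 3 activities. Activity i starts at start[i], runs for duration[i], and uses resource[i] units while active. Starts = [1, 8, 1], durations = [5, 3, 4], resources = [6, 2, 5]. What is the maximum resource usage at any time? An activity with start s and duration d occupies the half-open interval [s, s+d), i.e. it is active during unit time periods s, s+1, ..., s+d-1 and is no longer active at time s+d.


Each activity i is active on [start_i, start_i + duration_i).
Compute total resource usage per time slot:
  t=0: active resources = [], total = 0
  t=1: active resources = [6, 5], total = 11
  t=2: active resources = [6, 5], total = 11
  t=3: active resources = [6, 5], total = 11
  t=4: active resources = [6, 5], total = 11
  t=5: active resources = [6], total = 6
  t=6: active resources = [], total = 0
  t=7: active resources = [], total = 0
  t=8: active resources = [2], total = 2
  t=9: active resources = [2], total = 2
  t=10: active resources = [2], total = 2
Peak resource demand = 11

11


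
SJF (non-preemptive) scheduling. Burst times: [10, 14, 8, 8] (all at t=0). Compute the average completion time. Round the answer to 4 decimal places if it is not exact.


SJF order (ascending): [8, 8, 10, 14]
Completion times:
  Job 1: burst=8, C=8
  Job 2: burst=8, C=16
  Job 3: burst=10, C=26
  Job 4: burst=14, C=40
Average completion = 90/4 = 22.5

22.5


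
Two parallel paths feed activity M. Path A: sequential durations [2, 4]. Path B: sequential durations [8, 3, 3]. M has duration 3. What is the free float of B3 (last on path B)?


ES(B3) = sum of predecessors on chain B = 11
EF(B3) = ES + duration = 11 + 3 = 14
Successor of B3 is M. ES(M) = max(sum(A), sum(B)) = max(6, 14) = 14
Free float = ES(successor) - EF(current) = 14 - 14 = 0

0


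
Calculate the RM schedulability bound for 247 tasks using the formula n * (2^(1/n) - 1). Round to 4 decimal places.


Compute 2^(1/247) = 1.0028102051
Subtract 1: 1.0028102051 - 1 = 0.0028102051
Multiply by n: 247 * 0.0028102051 = 0.6941206597
Round to 4 dp: 0.6941

0.6941


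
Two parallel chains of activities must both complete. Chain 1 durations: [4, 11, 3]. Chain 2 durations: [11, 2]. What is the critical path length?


Path A total = 4 + 11 + 3 = 18
Path B total = 11 + 2 = 13
Critical path = longest path = max(18, 13) = 18

18


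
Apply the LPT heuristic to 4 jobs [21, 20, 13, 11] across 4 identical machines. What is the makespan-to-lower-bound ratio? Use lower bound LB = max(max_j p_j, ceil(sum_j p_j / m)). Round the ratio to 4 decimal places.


LPT order: [21, 20, 13, 11]
Machine loads after assignment: [21, 20, 13, 11]
LPT makespan = 21
Lower bound = max(max_job, ceil(total/4)) = max(21, 17) = 21
Ratio = 21 / 21 = 1.0

1.0


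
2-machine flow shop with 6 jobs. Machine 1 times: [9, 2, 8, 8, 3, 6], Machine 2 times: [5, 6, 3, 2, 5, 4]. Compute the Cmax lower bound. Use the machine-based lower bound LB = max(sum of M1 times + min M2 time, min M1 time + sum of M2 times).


LB1 = sum(M1 times) + min(M2 times) = 36 + 2 = 38
LB2 = min(M1 times) + sum(M2 times) = 2 + 25 = 27
Lower bound = max(LB1, LB2) = max(38, 27) = 38

38


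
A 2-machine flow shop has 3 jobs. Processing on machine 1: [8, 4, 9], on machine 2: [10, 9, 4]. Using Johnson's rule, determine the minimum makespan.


Apply Johnson's rule:
  Group 1 (a <= b): [(2, 4, 9), (1, 8, 10)]
  Group 2 (a > b): [(3, 9, 4)]
Optimal job order: [2, 1, 3]
Schedule:
  Job 2: M1 done at 4, M2 done at 13
  Job 1: M1 done at 12, M2 done at 23
  Job 3: M1 done at 21, M2 done at 27
Makespan = 27

27


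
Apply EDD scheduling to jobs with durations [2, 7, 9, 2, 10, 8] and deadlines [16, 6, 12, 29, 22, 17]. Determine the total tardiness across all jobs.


Sort by due date (EDD order): [(7, 6), (9, 12), (2, 16), (8, 17), (10, 22), (2, 29)]
Compute completion times and tardiness:
  Job 1: p=7, d=6, C=7, tardiness=max(0,7-6)=1
  Job 2: p=9, d=12, C=16, tardiness=max(0,16-12)=4
  Job 3: p=2, d=16, C=18, tardiness=max(0,18-16)=2
  Job 4: p=8, d=17, C=26, tardiness=max(0,26-17)=9
  Job 5: p=10, d=22, C=36, tardiness=max(0,36-22)=14
  Job 6: p=2, d=29, C=38, tardiness=max(0,38-29)=9
Total tardiness = 39

39


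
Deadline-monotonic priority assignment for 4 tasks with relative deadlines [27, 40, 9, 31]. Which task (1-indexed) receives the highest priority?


Sort tasks by relative deadline (ascending):
  Task 3: deadline = 9
  Task 1: deadline = 27
  Task 4: deadline = 31
  Task 2: deadline = 40
Priority order (highest first): [3, 1, 4, 2]
Highest priority task = 3

3


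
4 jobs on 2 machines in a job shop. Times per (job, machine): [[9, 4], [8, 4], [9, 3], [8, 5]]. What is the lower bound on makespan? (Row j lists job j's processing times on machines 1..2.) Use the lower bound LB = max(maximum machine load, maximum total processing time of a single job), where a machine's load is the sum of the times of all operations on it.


Machine loads:
  Machine 1: 9 + 8 + 9 + 8 = 34
  Machine 2: 4 + 4 + 3 + 5 = 16
Max machine load = 34
Job totals:
  Job 1: 13
  Job 2: 12
  Job 3: 12
  Job 4: 13
Max job total = 13
Lower bound = max(34, 13) = 34

34


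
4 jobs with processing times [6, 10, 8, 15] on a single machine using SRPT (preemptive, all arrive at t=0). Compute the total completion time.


Since all jobs arrive at t=0, SRPT equals SPT ordering.
SPT order: [6, 8, 10, 15]
Completion times:
  Job 1: p=6, C=6
  Job 2: p=8, C=14
  Job 3: p=10, C=24
  Job 4: p=15, C=39
Total completion time = 6 + 14 + 24 + 39 = 83

83


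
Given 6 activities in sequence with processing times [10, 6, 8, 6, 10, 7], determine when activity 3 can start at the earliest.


Activity 3 starts after activities 1 through 2 complete.
Predecessor durations: [10, 6]
ES = 10 + 6 = 16

16


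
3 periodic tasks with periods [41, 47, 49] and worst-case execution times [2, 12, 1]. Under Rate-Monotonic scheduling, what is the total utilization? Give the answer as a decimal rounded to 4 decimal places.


Compute individual utilizations (exact fractions):
  Task 1: C/T = 2/41 (approx. 0.0488)
  Task 2: C/T = 12/47 (approx. 0.2553)
  Task 3: C/T = 1/49 (approx. 0.0204)
Total utilization U = 2/41 + 12/47 + 1/49 = 30641/94423
Rounded to 4 decimal places: U = 0.3245
RM (Liu & Layland) bound for 3 tasks = 0.779763; compare with U = 30641/94423 (approx. 0.324508)
U <= bound, so schedulable by RM sufficient condition.

0.3245


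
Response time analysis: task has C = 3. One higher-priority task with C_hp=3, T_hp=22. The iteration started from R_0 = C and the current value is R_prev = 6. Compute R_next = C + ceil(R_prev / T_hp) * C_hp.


R_next = C + ceil(R_prev / T_hp) * C_hp
ceil(6 / 22) = ceil(0.2727) = 1
Interference = 1 * 3 = 3
R_next = 3 + 3 = 6
R_next = R_prev, so the iteration has converged (response time = 6).

6


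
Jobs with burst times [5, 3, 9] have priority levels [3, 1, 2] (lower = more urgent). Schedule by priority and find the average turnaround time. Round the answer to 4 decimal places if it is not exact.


Sort by priority (ascending = highest first):
Order: [(1, 3), (2, 9), (3, 5)]
Completion times:
  Priority 1, burst=3, C=3
  Priority 2, burst=9, C=12
  Priority 3, burst=5, C=17
Average turnaround = 32/3 = 10.6667

10.6667


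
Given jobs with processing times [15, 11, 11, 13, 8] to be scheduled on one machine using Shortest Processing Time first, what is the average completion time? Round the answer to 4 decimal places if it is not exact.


Sort jobs by processing time (SPT order): [8, 11, 11, 13, 15]
Compute completion times sequentially:
  Job 1: processing = 8, completes at 8
  Job 2: processing = 11, completes at 19
  Job 3: processing = 11, completes at 30
  Job 4: processing = 13, completes at 43
  Job 5: processing = 15, completes at 58
Sum of completion times = 158
Average completion time = 158/5 = 31.6

31.6


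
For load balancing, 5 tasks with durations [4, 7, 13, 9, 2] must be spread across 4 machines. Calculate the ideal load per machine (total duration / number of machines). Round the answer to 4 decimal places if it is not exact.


Total processing time = 4 + 7 + 13 + 9 + 2 = 35
Number of machines = 4
Ideal balanced load = 35 / 4 = 8.75

8.75


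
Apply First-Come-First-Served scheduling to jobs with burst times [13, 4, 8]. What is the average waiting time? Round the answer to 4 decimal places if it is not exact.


FCFS order (as given): [13, 4, 8]
Waiting times:
  Job 1: wait = 0
  Job 2: wait = 13
  Job 3: wait = 17
Sum of waiting times = 30
Average waiting time = 30/3 = 10.0

10.0


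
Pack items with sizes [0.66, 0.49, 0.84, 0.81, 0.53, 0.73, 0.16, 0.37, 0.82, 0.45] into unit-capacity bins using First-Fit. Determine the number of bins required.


Place items sequentially using First-Fit:
  Item 0.66 -> new Bin 1
  Item 0.49 -> new Bin 2
  Item 0.84 -> new Bin 3
  Item 0.81 -> new Bin 4
  Item 0.53 -> new Bin 5
  Item 0.73 -> new Bin 6
  Item 0.16 -> Bin 1 (now 0.82)
  Item 0.37 -> Bin 2 (now 0.86)
  Item 0.82 -> new Bin 7
  Item 0.45 -> Bin 5 (now 0.98)
Total bins used = 7

7


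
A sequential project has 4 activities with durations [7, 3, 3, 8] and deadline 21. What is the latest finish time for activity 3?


LF(activity 3) = deadline - sum of successor durations
Successors: activities 4 through 4 with durations [8]
Sum of successor durations = 8
LF = 21 - 8 = 13

13


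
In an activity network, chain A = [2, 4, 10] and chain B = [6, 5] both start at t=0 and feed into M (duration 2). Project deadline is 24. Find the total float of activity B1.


Forward pass: ES(B1) = sum of predecessors on chain B = 0
EF = ES + duration = 0 + 6 = 6
Backward pass: LF(M) = deadline = 24; LS(M) = 24 - 2 = 22
LF(B1) = LS(M) - sum(successors on chain B) = 22 - 5 = 17
LS = LF - duration = 17 - 6 = 11
Total float = LS - ES = 11 - 0 = 11

11


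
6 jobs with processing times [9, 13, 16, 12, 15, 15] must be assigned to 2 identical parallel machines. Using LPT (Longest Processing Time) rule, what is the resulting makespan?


Sort jobs in decreasing order (LPT): [16, 15, 15, 13, 12, 9]
Assign each job to the least loaded machine:
  Machine 1: jobs [16, 13, 12], load = 41
  Machine 2: jobs [15, 15, 9], load = 39
Makespan = max load = 41

41


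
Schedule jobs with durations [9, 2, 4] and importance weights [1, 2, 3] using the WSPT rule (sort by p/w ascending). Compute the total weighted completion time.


Compute p/w ratios and sort ascending (WSPT): [(2, 2), (4, 3), (9, 1)]
Compute weighted completion times:
  Job (p=2,w=2): C=2, w*C=2*2=4
  Job (p=4,w=3): C=6, w*C=3*6=18
  Job (p=9,w=1): C=15, w*C=1*15=15
Total weighted completion time = 37

37


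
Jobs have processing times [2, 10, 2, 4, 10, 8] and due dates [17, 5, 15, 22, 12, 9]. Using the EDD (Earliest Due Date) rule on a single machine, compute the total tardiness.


Sort by due date (EDD order): [(10, 5), (8, 9), (10, 12), (2, 15), (2, 17), (4, 22)]
Compute completion times and tardiness:
  Job 1: p=10, d=5, C=10, tardiness=max(0,10-5)=5
  Job 2: p=8, d=9, C=18, tardiness=max(0,18-9)=9
  Job 3: p=10, d=12, C=28, tardiness=max(0,28-12)=16
  Job 4: p=2, d=15, C=30, tardiness=max(0,30-15)=15
  Job 5: p=2, d=17, C=32, tardiness=max(0,32-17)=15
  Job 6: p=4, d=22, C=36, tardiness=max(0,36-22)=14
Total tardiness = 74

74


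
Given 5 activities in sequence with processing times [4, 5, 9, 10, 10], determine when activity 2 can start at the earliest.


Activity 2 starts after activities 1 through 1 complete.
Predecessor durations: [4]
ES = 4 = 4

4


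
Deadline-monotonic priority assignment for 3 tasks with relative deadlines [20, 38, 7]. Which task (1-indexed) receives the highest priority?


Sort tasks by relative deadline (ascending):
  Task 3: deadline = 7
  Task 1: deadline = 20
  Task 2: deadline = 38
Priority order (highest first): [3, 1, 2]
Highest priority task = 3

3


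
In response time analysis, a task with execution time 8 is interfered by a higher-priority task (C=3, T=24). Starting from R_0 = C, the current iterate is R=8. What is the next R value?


R_next = C + ceil(R_prev / T_hp) * C_hp
ceil(8 / 24) = ceil(0.3333) = 1
Interference = 1 * 3 = 3
R_next = 8 + 3 = 11

11


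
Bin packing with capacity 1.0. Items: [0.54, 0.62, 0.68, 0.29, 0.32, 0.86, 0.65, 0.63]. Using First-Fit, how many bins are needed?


Place items sequentially using First-Fit:
  Item 0.54 -> new Bin 1
  Item 0.62 -> new Bin 2
  Item 0.68 -> new Bin 3
  Item 0.29 -> Bin 1 (now 0.83)
  Item 0.32 -> Bin 2 (now 0.94)
  Item 0.86 -> new Bin 4
  Item 0.65 -> new Bin 5
  Item 0.63 -> new Bin 6
Total bins used = 6

6


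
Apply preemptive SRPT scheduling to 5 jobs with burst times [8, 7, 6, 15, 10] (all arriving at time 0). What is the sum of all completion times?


Since all jobs arrive at t=0, SRPT equals SPT ordering.
SPT order: [6, 7, 8, 10, 15]
Completion times:
  Job 1: p=6, C=6
  Job 2: p=7, C=13
  Job 3: p=8, C=21
  Job 4: p=10, C=31
  Job 5: p=15, C=46
Total completion time = 6 + 13 + 21 + 31 + 46 = 117

117


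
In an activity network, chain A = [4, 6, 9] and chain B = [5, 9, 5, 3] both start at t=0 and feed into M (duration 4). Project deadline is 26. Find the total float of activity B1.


Forward pass: ES(B1) = sum of predecessors on chain B = 0
EF = ES + duration = 0 + 5 = 5
Backward pass: LF(M) = deadline = 26; LS(M) = 26 - 4 = 22
LF(B1) = LS(M) - sum(successors on chain B) = 22 - 17 = 5
LS = LF - duration = 5 - 5 = 0
Total float = LS - ES = 0 - 0 = 0

0


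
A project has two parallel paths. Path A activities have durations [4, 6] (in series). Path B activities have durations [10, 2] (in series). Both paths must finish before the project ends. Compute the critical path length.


Path A total = 4 + 6 = 10
Path B total = 10 + 2 = 12
Critical path = longest path = max(10, 12) = 12

12


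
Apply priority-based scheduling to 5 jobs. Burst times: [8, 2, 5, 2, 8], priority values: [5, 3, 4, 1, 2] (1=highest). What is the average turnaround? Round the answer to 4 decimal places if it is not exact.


Sort by priority (ascending = highest first):
Order: [(1, 2), (2, 8), (3, 2), (4, 5), (5, 8)]
Completion times:
  Priority 1, burst=2, C=2
  Priority 2, burst=8, C=10
  Priority 3, burst=2, C=12
  Priority 4, burst=5, C=17
  Priority 5, burst=8, C=25
Average turnaround = 66/5 = 13.2

13.2


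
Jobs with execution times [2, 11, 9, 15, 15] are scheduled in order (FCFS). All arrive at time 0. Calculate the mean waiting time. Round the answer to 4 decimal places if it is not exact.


FCFS order (as given): [2, 11, 9, 15, 15]
Waiting times:
  Job 1: wait = 0
  Job 2: wait = 2
  Job 3: wait = 13
  Job 4: wait = 22
  Job 5: wait = 37
Sum of waiting times = 74
Average waiting time = 74/5 = 14.8

14.8


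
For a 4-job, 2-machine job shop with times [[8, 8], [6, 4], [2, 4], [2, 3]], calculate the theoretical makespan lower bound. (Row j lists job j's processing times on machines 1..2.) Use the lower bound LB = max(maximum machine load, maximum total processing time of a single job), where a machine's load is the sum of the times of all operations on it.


Machine loads:
  Machine 1: 8 + 6 + 2 + 2 = 18
  Machine 2: 8 + 4 + 4 + 3 = 19
Max machine load = 19
Job totals:
  Job 1: 16
  Job 2: 10
  Job 3: 6
  Job 4: 5
Max job total = 16
Lower bound = max(19, 16) = 19

19


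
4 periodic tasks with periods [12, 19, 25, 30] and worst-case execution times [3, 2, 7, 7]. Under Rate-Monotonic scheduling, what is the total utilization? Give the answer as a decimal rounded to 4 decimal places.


Compute individual utilizations (exact fractions):
  Task 1: C/T = 3/12 = 1/4 (approx. 0.25)
  Task 2: C/T = 2/19 (approx. 0.1053)
  Task 3: C/T = 7/25 (approx. 0.28)
  Task 4: C/T = 7/30 (approx. 0.2333)
Total utilization U = 1/4 + 2/19 + 7/25 + 7/30 = 4951/5700
Rounded to 4 decimal places: U = 0.8686
RM (Liu & Layland) bound for 4 tasks = 0.756828; compare with U = 4951/5700 (approx. 0.868596)
bound < U <= 1, so the RM sufficient condition is not met (inconclusive; an exact test such as response-time analysis is needed).

0.8686


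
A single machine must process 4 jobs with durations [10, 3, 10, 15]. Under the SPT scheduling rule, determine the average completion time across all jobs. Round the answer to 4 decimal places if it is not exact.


Sort jobs by processing time (SPT order): [3, 10, 10, 15]
Compute completion times sequentially:
  Job 1: processing = 3, completes at 3
  Job 2: processing = 10, completes at 13
  Job 3: processing = 10, completes at 23
  Job 4: processing = 15, completes at 38
Sum of completion times = 77
Average completion time = 77/4 = 19.25

19.25


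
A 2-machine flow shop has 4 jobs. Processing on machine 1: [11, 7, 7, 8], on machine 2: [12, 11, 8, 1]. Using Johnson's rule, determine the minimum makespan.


Apply Johnson's rule:
  Group 1 (a <= b): [(2, 7, 11), (3, 7, 8), (1, 11, 12)]
  Group 2 (a > b): [(4, 8, 1)]
Optimal job order: [2, 3, 1, 4]
Schedule:
  Job 2: M1 done at 7, M2 done at 18
  Job 3: M1 done at 14, M2 done at 26
  Job 1: M1 done at 25, M2 done at 38
  Job 4: M1 done at 33, M2 done at 39
Makespan = 39

39


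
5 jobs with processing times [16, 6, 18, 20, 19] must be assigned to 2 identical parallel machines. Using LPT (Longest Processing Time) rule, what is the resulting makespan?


Sort jobs in decreasing order (LPT): [20, 19, 18, 16, 6]
Assign each job to the least loaded machine:
  Machine 1: jobs [20, 16, 6], load = 42
  Machine 2: jobs [19, 18], load = 37
Makespan = max load = 42

42


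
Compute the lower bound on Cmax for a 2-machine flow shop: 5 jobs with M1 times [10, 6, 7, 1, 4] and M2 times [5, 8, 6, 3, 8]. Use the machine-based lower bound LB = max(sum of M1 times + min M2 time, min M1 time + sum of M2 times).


LB1 = sum(M1 times) + min(M2 times) = 28 + 3 = 31
LB2 = min(M1 times) + sum(M2 times) = 1 + 30 = 31
Lower bound = max(LB1, LB2) = max(31, 31) = 31

31


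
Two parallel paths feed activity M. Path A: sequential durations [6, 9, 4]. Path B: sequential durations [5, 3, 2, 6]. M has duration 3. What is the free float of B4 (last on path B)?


ES(B4) = sum of predecessors on chain B = 10
EF(B4) = ES + duration = 10 + 6 = 16
Successor of B4 is M. ES(M) = max(sum(A), sum(B)) = max(19, 16) = 19
Free float = ES(successor) - EF(current) = 19 - 16 = 3

3


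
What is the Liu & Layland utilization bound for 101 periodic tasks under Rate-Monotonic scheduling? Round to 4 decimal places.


Compute 2^(1/101) = 1.0068864466
Subtract 1: 1.0068864466 - 1 = 0.0068864466
Multiply by n: 101 * 0.0068864466 = 0.6955311066
Round to 4 dp: 0.6955

0.6955


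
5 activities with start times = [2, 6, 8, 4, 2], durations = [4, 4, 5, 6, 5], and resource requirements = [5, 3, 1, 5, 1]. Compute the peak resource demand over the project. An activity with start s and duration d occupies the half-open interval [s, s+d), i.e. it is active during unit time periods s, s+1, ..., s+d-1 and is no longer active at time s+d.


Each activity i is active on [start_i, start_i + duration_i).
Compute total resource usage per time slot:
  t=0: active resources = [], total = 0
  t=1: active resources = [], total = 0
  t=2: active resources = [5, 1], total = 6
  t=3: active resources = [5, 1], total = 6
  t=4: active resources = [5, 5, 1], total = 11
  t=5: active resources = [5, 5, 1], total = 11
  t=6: active resources = [3, 5, 1], total = 9
  t=7: active resources = [3, 5], total = 8
  t=8: active resources = [3, 1, 5], total = 9
  t=9: active resources = [3, 1, 5], total = 9
  t=10: active resources = [1], total = 1
  t=11: active resources = [1], total = 1
  t=12: active resources = [1], total = 1
Peak resource demand = 11

11


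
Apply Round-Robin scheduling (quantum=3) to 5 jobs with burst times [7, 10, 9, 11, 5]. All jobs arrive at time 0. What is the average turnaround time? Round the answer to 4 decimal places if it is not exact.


Time quantum = 3
Execution trace:
  J1 runs 3 units, time = 3
  J2 runs 3 units, time = 6
  J3 runs 3 units, time = 9
  J4 runs 3 units, time = 12
  J5 runs 3 units, time = 15
  J1 runs 3 units, time = 18
  J2 runs 3 units, time = 21
  J3 runs 3 units, time = 24
  J4 runs 3 units, time = 27
  J5 runs 2 units, time = 29
  J1 runs 1 units, time = 30
  J2 runs 3 units, time = 33
  J3 runs 3 units, time = 36
  J4 runs 3 units, time = 39
  J2 runs 1 units, time = 40
  J4 runs 2 units, time = 42
Finish times: [30, 40, 36, 42, 29]
Average turnaround = 177/5 = 35.4

35.4


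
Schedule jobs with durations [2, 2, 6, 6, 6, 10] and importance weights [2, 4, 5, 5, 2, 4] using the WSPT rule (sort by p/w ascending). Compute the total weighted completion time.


Compute p/w ratios and sort ascending (WSPT): [(2, 4), (2, 2), (6, 5), (6, 5), (10, 4), (6, 2)]
Compute weighted completion times:
  Job (p=2,w=4): C=2, w*C=4*2=8
  Job (p=2,w=2): C=4, w*C=2*4=8
  Job (p=6,w=5): C=10, w*C=5*10=50
  Job (p=6,w=5): C=16, w*C=5*16=80
  Job (p=10,w=4): C=26, w*C=4*26=104
  Job (p=6,w=2): C=32, w*C=2*32=64
Total weighted completion time = 314

314


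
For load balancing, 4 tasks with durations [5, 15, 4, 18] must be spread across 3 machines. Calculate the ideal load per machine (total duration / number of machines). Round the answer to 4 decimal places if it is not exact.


Total processing time = 5 + 15 + 4 + 18 = 42
Number of machines = 3
Ideal balanced load = 42 / 3 = 14.0

14.0


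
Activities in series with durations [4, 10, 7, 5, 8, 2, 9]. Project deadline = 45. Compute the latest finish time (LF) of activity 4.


LF(activity 4) = deadline - sum of successor durations
Successors: activities 5 through 7 with durations [8, 2, 9]
Sum of successor durations = 19
LF = 45 - 19 = 26

26


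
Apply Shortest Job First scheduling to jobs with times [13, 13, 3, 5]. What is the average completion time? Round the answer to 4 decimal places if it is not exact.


SJF order (ascending): [3, 5, 13, 13]
Completion times:
  Job 1: burst=3, C=3
  Job 2: burst=5, C=8
  Job 3: burst=13, C=21
  Job 4: burst=13, C=34
Average completion = 66/4 = 16.5

16.5


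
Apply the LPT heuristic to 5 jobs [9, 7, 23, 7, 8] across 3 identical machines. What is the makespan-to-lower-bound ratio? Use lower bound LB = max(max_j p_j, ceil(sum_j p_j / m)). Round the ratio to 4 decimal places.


LPT order: [23, 9, 8, 7, 7]
Machine loads after assignment: [23, 16, 15]
LPT makespan = 23
Lower bound = max(max_job, ceil(total/3)) = max(23, 18) = 23
Ratio = 23 / 23 = 1.0

1.0


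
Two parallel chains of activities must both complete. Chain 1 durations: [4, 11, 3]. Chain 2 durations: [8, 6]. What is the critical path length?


Path A total = 4 + 11 + 3 = 18
Path B total = 8 + 6 = 14
Critical path = longest path = max(18, 14) = 18

18


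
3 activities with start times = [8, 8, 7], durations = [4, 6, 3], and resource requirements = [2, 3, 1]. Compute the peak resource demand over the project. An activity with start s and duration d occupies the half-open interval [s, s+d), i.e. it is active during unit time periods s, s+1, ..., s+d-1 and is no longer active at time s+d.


Each activity i is active on [start_i, start_i + duration_i).
Compute total resource usage per time slot:
  t=0: active resources = [], total = 0
  t=1: active resources = [], total = 0
  t=2: active resources = [], total = 0
  t=3: active resources = [], total = 0
  t=4: active resources = [], total = 0
  t=5: active resources = [], total = 0
  t=6: active resources = [], total = 0
  t=7: active resources = [1], total = 1
  t=8: active resources = [2, 3, 1], total = 6
  t=9: active resources = [2, 3, 1], total = 6
  t=10: active resources = [2, 3], total = 5
  t=11: active resources = [2, 3], total = 5
  t=12: active resources = [3], total = 3
  t=13: active resources = [3], total = 3
Peak resource demand = 6

6


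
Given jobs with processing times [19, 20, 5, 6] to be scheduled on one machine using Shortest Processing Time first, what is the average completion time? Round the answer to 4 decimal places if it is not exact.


Sort jobs by processing time (SPT order): [5, 6, 19, 20]
Compute completion times sequentially:
  Job 1: processing = 5, completes at 5
  Job 2: processing = 6, completes at 11
  Job 3: processing = 19, completes at 30
  Job 4: processing = 20, completes at 50
Sum of completion times = 96
Average completion time = 96/4 = 24.0

24.0


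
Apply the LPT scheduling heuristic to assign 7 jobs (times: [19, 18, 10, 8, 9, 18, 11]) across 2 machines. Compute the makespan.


Sort jobs in decreasing order (LPT): [19, 18, 18, 11, 10, 9, 8]
Assign each job to the least loaded machine:
  Machine 1: jobs [19, 11, 10, 8], load = 48
  Machine 2: jobs [18, 18, 9], load = 45
Makespan = max load = 48

48


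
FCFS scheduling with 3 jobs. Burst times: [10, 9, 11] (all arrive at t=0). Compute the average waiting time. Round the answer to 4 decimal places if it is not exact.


FCFS order (as given): [10, 9, 11]
Waiting times:
  Job 1: wait = 0
  Job 2: wait = 10
  Job 3: wait = 19
Sum of waiting times = 29
Average waiting time = 29/3 = 9.6667

9.6667


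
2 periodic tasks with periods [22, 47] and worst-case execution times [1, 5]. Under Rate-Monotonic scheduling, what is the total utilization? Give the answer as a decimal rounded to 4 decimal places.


Compute individual utilizations (exact fractions):
  Task 1: C/T = 1/22 (approx. 0.0455)
  Task 2: C/T = 5/47 (approx. 0.1064)
Total utilization U = 1/22 + 5/47 = 157/1034
Rounded to 4 decimal places: U = 0.1518
RM (Liu & Layland) bound for 2 tasks = 0.828427; compare with U = 157/1034 (approx. 0.151838)
U <= bound, so schedulable by RM sufficient condition.

0.1518


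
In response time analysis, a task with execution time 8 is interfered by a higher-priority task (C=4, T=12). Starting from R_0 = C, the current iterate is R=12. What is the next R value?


R_next = C + ceil(R_prev / T_hp) * C_hp
ceil(12 / 12) = ceil(1.0) = 1
Interference = 1 * 4 = 4
R_next = 8 + 4 = 12
R_next = R_prev, so the iteration has converged (response time = 12).

12


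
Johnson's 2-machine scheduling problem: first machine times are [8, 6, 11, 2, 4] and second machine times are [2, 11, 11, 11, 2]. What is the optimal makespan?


Apply Johnson's rule:
  Group 1 (a <= b): [(4, 2, 11), (2, 6, 11), (3, 11, 11)]
  Group 2 (a > b): [(1, 8, 2), (5, 4, 2)]
Optimal job order: [4, 2, 3, 1, 5]
Schedule:
  Job 4: M1 done at 2, M2 done at 13
  Job 2: M1 done at 8, M2 done at 24
  Job 3: M1 done at 19, M2 done at 35
  Job 1: M1 done at 27, M2 done at 37
  Job 5: M1 done at 31, M2 done at 39
Makespan = 39

39


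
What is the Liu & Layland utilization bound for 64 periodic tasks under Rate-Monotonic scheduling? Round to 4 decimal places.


Compute 2^(1/64) = 1.0108892861
Subtract 1: 1.0108892861 - 1 = 0.0108892861
Multiply by n: 64 * 0.0108892861 = 0.6969143104
Round to 4 dp: 0.6969

0.6969


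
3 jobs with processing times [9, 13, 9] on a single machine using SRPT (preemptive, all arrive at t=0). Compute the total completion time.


Since all jobs arrive at t=0, SRPT equals SPT ordering.
SPT order: [9, 9, 13]
Completion times:
  Job 1: p=9, C=9
  Job 2: p=9, C=18
  Job 3: p=13, C=31
Total completion time = 9 + 18 + 31 = 58

58


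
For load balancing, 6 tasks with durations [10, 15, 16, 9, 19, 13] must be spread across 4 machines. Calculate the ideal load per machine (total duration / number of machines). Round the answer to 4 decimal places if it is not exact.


Total processing time = 10 + 15 + 16 + 9 + 19 + 13 = 82
Number of machines = 4
Ideal balanced load = 82 / 4 = 20.5

20.5


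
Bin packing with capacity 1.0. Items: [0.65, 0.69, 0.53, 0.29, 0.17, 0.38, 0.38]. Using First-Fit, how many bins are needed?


Place items sequentially using First-Fit:
  Item 0.65 -> new Bin 1
  Item 0.69 -> new Bin 2
  Item 0.53 -> new Bin 3
  Item 0.29 -> Bin 1 (now 0.94)
  Item 0.17 -> Bin 2 (now 0.86)
  Item 0.38 -> Bin 3 (now 0.91)
  Item 0.38 -> new Bin 4
Total bins used = 4

4


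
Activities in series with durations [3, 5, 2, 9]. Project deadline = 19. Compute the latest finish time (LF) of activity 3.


LF(activity 3) = deadline - sum of successor durations
Successors: activities 4 through 4 with durations [9]
Sum of successor durations = 9
LF = 19 - 9 = 10

10


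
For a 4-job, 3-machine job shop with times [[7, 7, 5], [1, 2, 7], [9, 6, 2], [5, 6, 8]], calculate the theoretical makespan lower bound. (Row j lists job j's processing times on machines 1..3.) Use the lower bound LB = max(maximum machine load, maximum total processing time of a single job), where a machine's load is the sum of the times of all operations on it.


Machine loads:
  Machine 1: 7 + 1 + 9 + 5 = 22
  Machine 2: 7 + 2 + 6 + 6 = 21
  Machine 3: 5 + 7 + 2 + 8 = 22
Max machine load = 22
Job totals:
  Job 1: 19
  Job 2: 10
  Job 3: 17
  Job 4: 19
Max job total = 19
Lower bound = max(22, 19) = 22

22


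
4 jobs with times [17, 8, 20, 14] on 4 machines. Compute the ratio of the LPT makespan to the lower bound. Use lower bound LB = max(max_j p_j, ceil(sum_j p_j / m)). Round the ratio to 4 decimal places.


LPT order: [20, 17, 14, 8]
Machine loads after assignment: [20, 17, 14, 8]
LPT makespan = 20
Lower bound = max(max_job, ceil(total/4)) = max(20, 15) = 20
Ratio = 20 / 20 = 1.0

1.0


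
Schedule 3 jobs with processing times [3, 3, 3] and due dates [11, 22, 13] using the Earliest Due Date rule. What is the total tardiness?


Sort by due date (EDD order): [(3, 11), (3, 13), (3, 22)]
Compute completion times and tardiness:
  Job 1: p=3, d=11, C=3, tardiness=max(0,3-11)=0
  Job 2: p=3, d=13, C=6, tardiness=max(0,6-13)=0
  Job 3: p=3, d=22, C=9, tardiness=max(0,9-22)=0
Total tardiness = 0

0


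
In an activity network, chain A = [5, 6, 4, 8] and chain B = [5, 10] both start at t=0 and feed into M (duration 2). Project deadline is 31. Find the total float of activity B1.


Forward pass: ES(B1) = sum of predecessors on chain B = 0
EF = ES + duration = 0 + 5 = 5
Backward pass: LF(M) = deadline = 31; LS(M) = 31 - 2 = 29
LF(B1) = LS(M) - sum(successors on chain B) = 29 - 10 = 19
LS = LF - duration = 19 - 5 = 14
Total float = LS - ES = 14 - 0 = 14

14


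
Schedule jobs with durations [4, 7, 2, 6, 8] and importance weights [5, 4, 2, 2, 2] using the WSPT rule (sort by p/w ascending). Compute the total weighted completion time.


Compute p/w ratios and sort ascending (WSPT): [(4, 5), (2, 2), (7, 4), (6, 2), (8, 2)]
Compute weighted completion times:
  Job (p=4,w=5): C=4, w*C=5*4=20
  Job (p=2,w=2): C=6, w*C=2*6=12
  Job (p=7,w=4): C=13, w*C=4*13=52
  Job (p=6,w=2): C=19, w*C=2*19=38
  Job (p=8,w=2): C=27, w*C=2*27=54
Total weighted completion time = 176

176


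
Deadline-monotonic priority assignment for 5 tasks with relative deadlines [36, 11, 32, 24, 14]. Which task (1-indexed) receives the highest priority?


Sort tasks by relative deadline (ascending):
  Task 2: deadline = 11
  Task 5: deadline = 14
  Task 4: deadline = 24
  Task 3: deadline = 32
  Task 1: deadline = 36
Priority order (highest first): [2, 5, 4, 3, 1]
Highest priority task = 2

2


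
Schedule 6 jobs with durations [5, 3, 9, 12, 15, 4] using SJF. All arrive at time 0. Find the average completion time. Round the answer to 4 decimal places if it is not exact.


SJF order (ascending): [3, 4, 5, 9, 12, 15]
Completion times:
  Job 1: burst=3, C=3
  Job 2: burst=4, C=7
  Job 3: burst=5, C=12
  Job 4: burst=9, C=21
  Job 5: burst=12, C=33
  Job 6: burst=15, C=48
Average completion = 124/6 = 20.6667

20.6667


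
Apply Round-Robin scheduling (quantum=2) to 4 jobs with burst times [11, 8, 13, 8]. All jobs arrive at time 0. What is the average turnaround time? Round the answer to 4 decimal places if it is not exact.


Time quantum = 2
Execution trace:
  J1 runs 2 units, time = 2
  J2 runs 2 units, time = 4
  J3 runs 2 units, time = 6
  J4 runs 2 units, time = 8
  J1 runs 2 units, time = 10
  J2 runs 2 units, time = 12
  J3 runs 2 units, time = 14
  J4 runs 2 units, time = 16
  J1 runs 2 units, time = 18
  J2 runs 2 units, time = 20
  J3 runs 2 units, time = 22
  J4 runs 2 units, time = 24
  J1 runs 2 units, time = 26
  J2 runs 2 units, time = 28
  J3 runs 2 units, time = 30
  J4 runs 2 units, time = 32
  J1 runs 2 units, time = 34
  J3 runs 2 units, time = 36
  J1 runs 1 units, time = 37
  J3 runs 2 units, time = 39
  J3 runs 1 units, time = 40
Finish times: [37, 28, 40, 32]
Average turnaround = 137/4 = 34.25

34.25


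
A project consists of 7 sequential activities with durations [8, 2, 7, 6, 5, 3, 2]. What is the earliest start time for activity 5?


Activity 5 starts after activities 1 through 4 complete.
Predecessor durations: [8, 2, 7, 6]
ES = 8 + 2 + 7 + 6 = 23

23


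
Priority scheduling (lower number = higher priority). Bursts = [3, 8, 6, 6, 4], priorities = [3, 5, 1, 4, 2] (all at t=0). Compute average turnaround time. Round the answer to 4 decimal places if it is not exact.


Sort by priority (ascending = highest first):
Order: [(1, 6), (2, 4), (3, 3), (4, 6), (5, 8)]
Completion times:
  Priority 1, burst=6, C=6
  Priority 2, burst=4, C=10
  Priority 3, burst=3, C=13
  Priority 4, burst=6, C=19
  Priority 5, burst=8, C=27
Average turnaround = 75/5 = 15.0

15.0


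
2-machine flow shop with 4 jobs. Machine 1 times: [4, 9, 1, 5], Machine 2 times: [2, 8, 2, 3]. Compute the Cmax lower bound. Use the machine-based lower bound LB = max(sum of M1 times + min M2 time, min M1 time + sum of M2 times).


LB1 = sum(M1 times) + min(M2 times) = 19 + 2 = 21
LB2 = min(M1 times) + sum(M2 times) = 1 + 15 = 16
Lower bound = max(LB1, LB2) = max(21, 16) = 21

21


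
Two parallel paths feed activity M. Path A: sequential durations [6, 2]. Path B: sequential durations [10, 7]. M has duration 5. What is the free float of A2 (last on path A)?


ES(A2) = sum of predecessors on chain A = 6
EF(A2) = ES + duration = 6 + 2 = 8
Successor of A2 is M. ES(M) = max(sum(A), sum(B)) = max(8, 17) = 17
Free float = ES(successor) - EF(current) = 17 - 8 = 9

9


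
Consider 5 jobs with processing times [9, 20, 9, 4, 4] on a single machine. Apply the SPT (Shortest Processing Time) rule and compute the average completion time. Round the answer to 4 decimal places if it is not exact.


Sort jobs by processing time (SPT order): [4, 4, 9, 9, 20]
Compute completion times sequentially:
  Job 1: processing = 4, completes at 4
  Job 2: processing = 4, completes at 8
  Job 3: processing = 9, completes at 17
  Job 4: processing = 9, completes at 26
  Job 5: processing = 20, completes at 46
Sum of completion times = 101
Average completion time = 101/5 = 20.2

20.2


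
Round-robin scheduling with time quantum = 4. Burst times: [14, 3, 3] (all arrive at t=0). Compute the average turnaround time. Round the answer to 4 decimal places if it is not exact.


Time quantum = 4
Execution trace:
  J1 runs 4 units, time = 4
  J2 runs 3 units, time = 7
  J3 runs 3 units, time = 10
  J1 runs 4 units, time = 14
  J1 runs 4 units, time = 18
  J1 runs 2 units, time = 20
Finish times: [20, 7, 10]
Average turnaround = 37/3 = 12.3333

12.3333


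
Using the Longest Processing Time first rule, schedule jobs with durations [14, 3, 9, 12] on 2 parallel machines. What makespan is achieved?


Sort jobs in decreasing order (LPT): [14, 12, 9, 3]
Assign each job to the least loaded machine:
  Machine 1: jobs [14, 3], load = 17
  Machine 2: jobs [12, 9], load = 21
Makespan = max load = 21

21


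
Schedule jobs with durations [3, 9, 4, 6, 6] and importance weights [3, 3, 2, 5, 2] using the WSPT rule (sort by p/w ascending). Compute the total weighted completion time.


Compute p/w ratios and sort ascending (WSPT): [(3, 3), (6, 5), (4, 2), (9, 3), (6, 2)]
Compute weighted completion times:
  Job (p=3,w=3): C=3, w*C=3*3=9
  Job (p=6,w=5): C=9, w*C=5*9=45
  Job (p=4,w=2): C=13, w*C=2*13=26
  Job (p=9,w=3): C=22, w*C=3*22=66
  Job (p=6,w=2): C=28, w*C=2*28=56
Total weighted completion time = 202

202


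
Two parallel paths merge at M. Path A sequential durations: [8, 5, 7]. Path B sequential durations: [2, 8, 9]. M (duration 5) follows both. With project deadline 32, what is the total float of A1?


Forward pass: ES(A1) = sum of predecessors on chain A = 0
EF = ES + duration = 0 + 8 = 8
Backward pass: LF(M) = deadline = 32; LS(M) = 32 - 5 = 27
LF(A1) = LS(M) - sum(successors on chain A) = 27 - 12 = 15
LS = LF - duration = 15 - 8 = 7
Total float = LS - ES = 7 - 0 = 7

7


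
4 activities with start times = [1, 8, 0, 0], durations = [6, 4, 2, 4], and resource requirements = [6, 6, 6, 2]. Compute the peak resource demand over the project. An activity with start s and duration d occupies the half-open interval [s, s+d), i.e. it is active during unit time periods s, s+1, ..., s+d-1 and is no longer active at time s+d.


Each activity i is active on [start_i, start_i + duration_i).
Compute total resource usage per time slot:
  t=0: active resources = [6, 2], total = 8
  t=1: active resources = [6, 6, 2], total = 14
  t=2: active resources = [6, 2], total = 8
  t=3: active resources = [6, 2], total = 8
  t=4: active resources = [6], total = 6
  t=5: active resources = [6], total = 6
  t=6: active resources = [6], total = 6
  t=7: active resources = [], total = 0
  t=8: active resources = [6], total = 6
  t=9: active resources = [6], total = 6
  t=10: active resources = [6], total = 6
  t=11: active resources = [6], total = 6
Peak resource demand = 14

14


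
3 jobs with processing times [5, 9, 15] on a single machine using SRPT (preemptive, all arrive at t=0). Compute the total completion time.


Since all jobs arrive at t=0, SRPT equals SPT ordering.
SPT order: [5, 9, 15]
Completion times:
  Job 1: p=5, C=5
  Job 2: p=9, C=14
  Job 3: p=15, C=29
Total completion time = 5 + 14 + 29 = 48

48


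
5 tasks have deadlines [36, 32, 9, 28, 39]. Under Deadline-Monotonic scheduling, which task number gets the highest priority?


Sort tasks by relative deadline (ascending):
  Task 3: deadline = 9
  Task 4: deadline = 28
  Task 2: deadline = 32
  Task 1: deadline = 36
  Task 5: deadline = 39
Priority order (highest first): [3, 4, 2, 1, 5]
Highest priority task = 3

3


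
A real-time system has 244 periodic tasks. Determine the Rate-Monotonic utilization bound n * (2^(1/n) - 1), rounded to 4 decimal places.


Compute 2^(1/244) = 1.0028448059
Subtract 1: 1.0028448059 - 1 = 0.0028448059
Multiply by n: 244 * 0.0028448059 = 0.6941326396
Round to 4 dp: 0.6941

0.6941
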